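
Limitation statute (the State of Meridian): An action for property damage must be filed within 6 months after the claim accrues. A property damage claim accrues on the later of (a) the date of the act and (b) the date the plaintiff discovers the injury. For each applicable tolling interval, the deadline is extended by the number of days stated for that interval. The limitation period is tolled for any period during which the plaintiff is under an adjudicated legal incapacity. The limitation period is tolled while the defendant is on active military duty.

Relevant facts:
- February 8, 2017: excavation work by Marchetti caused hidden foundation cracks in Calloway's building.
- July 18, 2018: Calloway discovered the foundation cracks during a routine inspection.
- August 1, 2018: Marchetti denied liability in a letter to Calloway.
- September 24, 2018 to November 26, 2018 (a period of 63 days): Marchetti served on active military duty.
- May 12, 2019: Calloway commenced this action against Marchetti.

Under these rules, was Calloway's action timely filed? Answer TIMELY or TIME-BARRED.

Taking the later of the act (February 8, 2017) and discovery (July 18, 2018), the claim accrued on July 18, 2018.
6 months from July 18, 2018 is January 18, 2019.
The period was tolled for 63 days by the defendant's active military service (September 24, 2018 to November 26, 2018), pushing the deadline to March 22, 2019.
Nothing else in the chronology tolls or restarts the period.
Calloway filed on May 12, 2019, after the March 22, 2019 deadline, so the action is time-barred.

TIME-BARRED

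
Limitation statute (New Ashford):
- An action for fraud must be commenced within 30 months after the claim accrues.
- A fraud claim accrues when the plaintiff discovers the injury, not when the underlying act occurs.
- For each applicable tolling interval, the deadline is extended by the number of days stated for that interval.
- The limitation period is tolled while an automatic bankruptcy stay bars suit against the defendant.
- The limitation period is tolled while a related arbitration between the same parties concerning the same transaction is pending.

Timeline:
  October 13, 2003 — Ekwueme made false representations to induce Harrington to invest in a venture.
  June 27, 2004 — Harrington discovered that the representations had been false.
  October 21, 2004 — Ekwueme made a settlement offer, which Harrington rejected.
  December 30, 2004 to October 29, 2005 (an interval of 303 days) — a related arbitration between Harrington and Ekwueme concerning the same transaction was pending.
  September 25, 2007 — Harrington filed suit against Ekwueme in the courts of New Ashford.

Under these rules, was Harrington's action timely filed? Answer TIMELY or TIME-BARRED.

Under the discovery rule, the claim accrued on June 27, 2004, when Harrington discovered the injury — not on the October 13, 2003 date of the underlying act.
Adding the 30 months base period to June 27, 2004 gives a deadline of December 27, 2006, before any tolling.
The period was tolled for 303 days by the pending related arbitration (December 30, 2004 to October 29, 2005), pushing the deadline to October 26, 2007.
The other events in the timeline have no effect on the limitation period under the stated rules.
Filing on September 25, 2007 beat the October 26, 2007 deadline — the action is timely.

TIMELY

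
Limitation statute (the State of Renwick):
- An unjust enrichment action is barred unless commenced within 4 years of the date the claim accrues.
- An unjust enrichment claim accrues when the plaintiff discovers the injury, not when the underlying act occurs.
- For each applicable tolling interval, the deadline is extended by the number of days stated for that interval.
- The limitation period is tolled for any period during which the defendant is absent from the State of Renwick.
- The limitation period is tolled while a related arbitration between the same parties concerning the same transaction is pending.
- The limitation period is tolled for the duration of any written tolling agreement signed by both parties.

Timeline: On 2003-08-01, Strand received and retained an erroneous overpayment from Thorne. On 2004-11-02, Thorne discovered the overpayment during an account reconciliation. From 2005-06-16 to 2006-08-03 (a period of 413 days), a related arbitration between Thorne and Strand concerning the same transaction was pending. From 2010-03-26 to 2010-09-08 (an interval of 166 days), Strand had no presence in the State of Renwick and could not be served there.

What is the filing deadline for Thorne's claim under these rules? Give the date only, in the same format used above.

The claim did not accrue until Thorne discovered the injury on 2004-11-02; the 2003-08-01 act date does not start the clock under the stated rule.
Adding the 4 years base period to 2004-11-02 gives a deadline of 2008-11-02, before any tolling.
Because the pending related arbitration ran from 2005-06-16 to 2006-08-03, the deadline is extended by 413 days to 2009-12-20.
By the time the defendant's absence from the jurisdiction began on 2010-03-26, the limitation period had already expired on 2009-12-20; that interval cannot revive it.

2009-12-20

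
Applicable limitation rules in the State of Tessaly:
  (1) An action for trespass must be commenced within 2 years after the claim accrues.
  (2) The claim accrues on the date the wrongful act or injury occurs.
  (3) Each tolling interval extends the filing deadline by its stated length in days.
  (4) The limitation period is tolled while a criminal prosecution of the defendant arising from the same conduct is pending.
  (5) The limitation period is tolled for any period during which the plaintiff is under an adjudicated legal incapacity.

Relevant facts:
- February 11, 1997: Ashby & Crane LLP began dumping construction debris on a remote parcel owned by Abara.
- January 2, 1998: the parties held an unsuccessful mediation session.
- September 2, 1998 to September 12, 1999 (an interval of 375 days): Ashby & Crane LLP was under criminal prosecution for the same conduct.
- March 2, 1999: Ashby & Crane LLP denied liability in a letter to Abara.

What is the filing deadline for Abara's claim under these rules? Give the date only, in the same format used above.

February 21, 2000

The limitation period began to run on February 11, 1997.
The untolled deadline — 2 years after February 11, 1997 — is February 11, 1999.
Because the pending criminal prosecution ran from September 2, 1998 to September 12, 1999, the deadline is extended by 375 days to February 21, 2000.
The other events in the timeline have no effect on the limitation period under the stated rules.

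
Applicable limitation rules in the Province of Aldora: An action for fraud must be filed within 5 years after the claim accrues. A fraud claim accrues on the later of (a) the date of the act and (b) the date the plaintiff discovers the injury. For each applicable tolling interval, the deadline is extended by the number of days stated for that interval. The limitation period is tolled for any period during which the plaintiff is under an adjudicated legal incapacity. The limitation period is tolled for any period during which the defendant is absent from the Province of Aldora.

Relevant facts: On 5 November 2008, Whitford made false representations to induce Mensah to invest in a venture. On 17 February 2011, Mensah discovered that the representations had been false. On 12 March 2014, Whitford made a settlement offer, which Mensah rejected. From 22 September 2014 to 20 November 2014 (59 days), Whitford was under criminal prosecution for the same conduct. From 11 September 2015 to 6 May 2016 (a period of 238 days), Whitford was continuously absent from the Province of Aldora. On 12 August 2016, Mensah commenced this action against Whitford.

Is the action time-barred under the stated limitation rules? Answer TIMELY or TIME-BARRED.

Taking the later of the act (5 November 2008) and discovery (17 February 2011), the claim accrued on 17 February 2011.
5 years from 17 February 2011 is 17 February 2016.
Because the defendant's absence from the jurisdiction ran from 11 September 2015 to 6 May 2016, the deadline is extended by 238 days to 12 October 2016.
Although a criminal prosecution ran from 22 September 2014 to 20 November 2014, the stated rules do not make that a tolling event, so it is disregarded.
None of the other events listed affects the running of the period under the stated rules.
The 12 August 2016 filing precedes the 12 October 2016 deadline; the claim is timely.

TIMELY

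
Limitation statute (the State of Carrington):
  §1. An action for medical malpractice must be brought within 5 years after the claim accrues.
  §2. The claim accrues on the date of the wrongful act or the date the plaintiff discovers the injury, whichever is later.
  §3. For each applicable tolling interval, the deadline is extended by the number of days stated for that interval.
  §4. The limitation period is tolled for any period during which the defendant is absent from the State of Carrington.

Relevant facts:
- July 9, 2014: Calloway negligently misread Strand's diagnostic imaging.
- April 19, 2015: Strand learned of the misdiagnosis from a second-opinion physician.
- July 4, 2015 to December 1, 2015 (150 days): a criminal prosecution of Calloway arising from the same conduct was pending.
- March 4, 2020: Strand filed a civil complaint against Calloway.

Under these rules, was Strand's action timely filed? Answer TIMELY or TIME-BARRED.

TIMELY

Taking the later of the act (July 9, 2014) and discovery (April 19, 2015), the claim accrued on April 19, 2015.
Adding the 5 years base period to April 19, 2015 gives a deadline of April 19, 2020, before any tolling.
Although a criminal prosecution ran from July 4, 2015 to December 1, 2015, the stated rules do not make that a tolling event, so it is disregarded.
Filing on March 4, 2020 beat the April 19, 2020 deadline — the action is timely.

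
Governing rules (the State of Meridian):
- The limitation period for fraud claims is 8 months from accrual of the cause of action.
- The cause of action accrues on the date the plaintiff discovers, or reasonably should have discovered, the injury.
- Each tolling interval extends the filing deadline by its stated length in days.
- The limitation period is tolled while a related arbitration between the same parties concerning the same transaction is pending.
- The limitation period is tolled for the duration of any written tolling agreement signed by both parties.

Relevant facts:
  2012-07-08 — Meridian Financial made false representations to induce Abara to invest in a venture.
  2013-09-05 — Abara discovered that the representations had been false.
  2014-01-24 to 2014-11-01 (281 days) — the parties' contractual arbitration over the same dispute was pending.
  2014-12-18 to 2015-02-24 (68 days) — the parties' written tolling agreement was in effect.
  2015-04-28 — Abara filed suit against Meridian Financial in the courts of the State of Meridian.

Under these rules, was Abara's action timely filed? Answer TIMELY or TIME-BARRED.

TIME-BARRED

Accrual is tied to discovery, so the period began on 2013-09-05 rather than on 2012-07-08 when the act occurred.
The untolled deadline — 8 months after 2013-09-05 — is 2014-05-05.
Because the pending related arbitration ran from 2014-01-24 to 2014-11-01, the deadline is extended by 281 days to 2015-02-10.
The written tolling agreement from 2014-12-18 to 2015-02-24 tolled the period for 68 days, extending the deadline to 2015-04-19.
Filing on 2015-04-28 missed the 2015-04-19 deadline — the action is time-barred.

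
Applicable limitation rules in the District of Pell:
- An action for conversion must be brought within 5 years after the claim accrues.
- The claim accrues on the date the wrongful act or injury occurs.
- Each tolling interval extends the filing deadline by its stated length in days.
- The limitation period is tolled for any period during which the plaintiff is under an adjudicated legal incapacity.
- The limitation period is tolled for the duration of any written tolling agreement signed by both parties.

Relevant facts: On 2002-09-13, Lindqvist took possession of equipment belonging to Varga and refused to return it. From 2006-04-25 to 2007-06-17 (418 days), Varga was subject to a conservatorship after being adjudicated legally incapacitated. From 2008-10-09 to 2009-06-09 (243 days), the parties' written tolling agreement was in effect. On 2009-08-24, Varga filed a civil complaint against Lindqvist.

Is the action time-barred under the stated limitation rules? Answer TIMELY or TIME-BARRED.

The claim accrued on 2002-09-13, when the wrongful act occurred.
5 years from 2002-09-13 is 2007-09-13.
Because the plaintiff's legal incapacity ran from 2006-04-25 to 2007-06-17, the deadline is extended by 418 days to 2008-11-04.
The written tolling agreement from 2008-10-09 to 2009-06-09 tolled the period for 243 days, extending the deadline to 2009-07-05.
Varga filed on 2009-08-24, after the 2009-07-05 deadline, so the action is time-barred.

TIME-BARRED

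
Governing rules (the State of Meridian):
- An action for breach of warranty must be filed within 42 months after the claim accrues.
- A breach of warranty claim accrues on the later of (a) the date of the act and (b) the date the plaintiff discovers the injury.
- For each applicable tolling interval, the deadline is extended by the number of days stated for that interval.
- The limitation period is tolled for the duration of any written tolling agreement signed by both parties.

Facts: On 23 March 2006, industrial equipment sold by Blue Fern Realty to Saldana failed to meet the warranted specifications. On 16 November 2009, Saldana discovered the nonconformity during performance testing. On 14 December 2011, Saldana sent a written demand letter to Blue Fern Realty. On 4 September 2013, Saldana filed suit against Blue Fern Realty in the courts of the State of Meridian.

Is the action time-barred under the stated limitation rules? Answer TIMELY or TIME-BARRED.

TIME-BARRED

Because discovery on 16 November 2009 post-dates the 23 March 2006 act, accrual under the later-of rule falls on 16 November 2009.
Adding the 42 months base period to 16 November 2009 gives a deadline of 16 May 2013, before any tolling.
The other events in the timeline have no effect on the limitation period under the stated rules.
Saldana filed on 4 September 2013, after the 16 May 2013 deadline, so the action is time-barred.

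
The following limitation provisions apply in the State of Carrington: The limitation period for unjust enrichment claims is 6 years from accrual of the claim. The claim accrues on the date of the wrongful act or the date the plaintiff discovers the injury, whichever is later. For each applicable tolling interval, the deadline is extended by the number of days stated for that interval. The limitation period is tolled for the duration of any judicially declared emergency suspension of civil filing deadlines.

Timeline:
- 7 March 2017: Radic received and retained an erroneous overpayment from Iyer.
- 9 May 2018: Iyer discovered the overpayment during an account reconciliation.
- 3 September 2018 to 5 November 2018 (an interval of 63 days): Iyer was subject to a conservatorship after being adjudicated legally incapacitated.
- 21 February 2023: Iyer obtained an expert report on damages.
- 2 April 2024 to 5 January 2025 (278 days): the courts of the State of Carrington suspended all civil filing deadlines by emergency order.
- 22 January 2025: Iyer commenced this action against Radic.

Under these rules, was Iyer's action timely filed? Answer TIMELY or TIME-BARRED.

TIMELY

The claim accrued on 9 May 2018 — the later of the 7 March 2017 act and the 9 May 2018 discovery.
6 years from 9 May 2018 is 9 May 2024.
The emergency suspension of filing deadlines from 2 April 2024 to 5 January 2025 tolled the period for 278 days, extending the deadline to 11 February 2025.
The plaintiff's legal incapacity from 3 September 2018 to 5 November 2018 does not toll the period, because no stated rule makes the plaintiff's incapacity a tolling event.
None of the other events listed affects the running of the period under the stated rules.
Filing on 22 January 2025 beat the 11 February 2025 deadline — the action is timely.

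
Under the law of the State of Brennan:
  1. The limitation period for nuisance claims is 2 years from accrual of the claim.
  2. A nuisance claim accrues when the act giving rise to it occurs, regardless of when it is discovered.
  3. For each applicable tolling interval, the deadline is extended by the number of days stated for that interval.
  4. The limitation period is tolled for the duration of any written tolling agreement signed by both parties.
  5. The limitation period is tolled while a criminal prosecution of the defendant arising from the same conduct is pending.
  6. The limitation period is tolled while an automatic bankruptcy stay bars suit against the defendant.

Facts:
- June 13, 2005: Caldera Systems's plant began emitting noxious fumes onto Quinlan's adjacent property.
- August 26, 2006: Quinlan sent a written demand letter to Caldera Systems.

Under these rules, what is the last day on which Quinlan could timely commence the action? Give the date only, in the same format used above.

June 13, 2007

The claim accrued on June 13, 2005, the date of the act.
Adding the 2 years base period to June 13, 2005 gives a deadline of June 13, 2007, before any tolling.
Nothing else in the chronology tolls or restarts the period.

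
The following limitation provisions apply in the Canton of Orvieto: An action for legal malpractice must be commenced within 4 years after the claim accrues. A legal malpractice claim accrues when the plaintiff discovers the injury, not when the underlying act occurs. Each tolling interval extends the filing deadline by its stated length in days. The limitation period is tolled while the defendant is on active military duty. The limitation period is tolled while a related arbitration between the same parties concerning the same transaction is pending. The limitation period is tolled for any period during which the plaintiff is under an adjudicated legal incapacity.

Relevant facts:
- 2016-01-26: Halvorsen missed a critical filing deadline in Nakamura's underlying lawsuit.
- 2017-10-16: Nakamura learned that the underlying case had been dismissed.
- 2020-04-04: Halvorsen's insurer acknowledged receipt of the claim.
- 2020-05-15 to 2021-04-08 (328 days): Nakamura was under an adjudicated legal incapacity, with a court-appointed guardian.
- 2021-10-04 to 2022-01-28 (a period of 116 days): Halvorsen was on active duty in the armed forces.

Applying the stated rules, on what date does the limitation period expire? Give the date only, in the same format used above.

Accrual is tied to discovery, so the period began on 2017-10-16 rather than on 2016-01-26 when the act occurred.
The untolled deadline — 4 years after 2017-10-16 — is 2021-10-16.
Because the plaintiff's legal incapacity ran from 2020-05-15 to 2021-04-08, the deadline is extended by 328 days to 2022-09-09.
Because the defendant's active military service ran from 2021-10-04 to 2022-01-28, the deadline is extended by 116 days to 2023-01-03.
None of the other events listed affects the running of the period under the stated rules.

2023-01-03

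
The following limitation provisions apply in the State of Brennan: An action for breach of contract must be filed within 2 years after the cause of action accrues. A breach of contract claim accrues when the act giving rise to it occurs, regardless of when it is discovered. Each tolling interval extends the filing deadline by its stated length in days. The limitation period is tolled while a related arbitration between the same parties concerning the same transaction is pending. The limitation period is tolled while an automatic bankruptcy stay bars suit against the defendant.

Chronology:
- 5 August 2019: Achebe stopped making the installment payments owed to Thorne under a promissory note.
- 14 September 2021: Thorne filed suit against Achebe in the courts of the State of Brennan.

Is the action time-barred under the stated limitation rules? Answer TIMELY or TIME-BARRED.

The limitation period began to run on 5 August 2019.
The untolled deadline — 2 years after 5 August 2019 — is 5 August 2021.
The 14 September 2021 filing falls after the 5 August 2021 deadline; the claim is time-barred.

TIME-BARRED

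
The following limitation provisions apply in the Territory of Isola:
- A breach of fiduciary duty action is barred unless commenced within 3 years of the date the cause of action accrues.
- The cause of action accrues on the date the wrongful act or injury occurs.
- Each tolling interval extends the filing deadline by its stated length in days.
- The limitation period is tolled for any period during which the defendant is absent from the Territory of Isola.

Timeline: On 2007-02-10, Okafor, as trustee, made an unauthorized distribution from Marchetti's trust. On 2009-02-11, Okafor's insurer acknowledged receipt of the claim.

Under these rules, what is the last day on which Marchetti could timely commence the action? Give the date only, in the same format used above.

2010-02-10

The limitation period began to run on 2007-02-10.
3 years from 2007-02-10 is 2010-02-10.
Nothing else in the chronology tolls or restarts the period.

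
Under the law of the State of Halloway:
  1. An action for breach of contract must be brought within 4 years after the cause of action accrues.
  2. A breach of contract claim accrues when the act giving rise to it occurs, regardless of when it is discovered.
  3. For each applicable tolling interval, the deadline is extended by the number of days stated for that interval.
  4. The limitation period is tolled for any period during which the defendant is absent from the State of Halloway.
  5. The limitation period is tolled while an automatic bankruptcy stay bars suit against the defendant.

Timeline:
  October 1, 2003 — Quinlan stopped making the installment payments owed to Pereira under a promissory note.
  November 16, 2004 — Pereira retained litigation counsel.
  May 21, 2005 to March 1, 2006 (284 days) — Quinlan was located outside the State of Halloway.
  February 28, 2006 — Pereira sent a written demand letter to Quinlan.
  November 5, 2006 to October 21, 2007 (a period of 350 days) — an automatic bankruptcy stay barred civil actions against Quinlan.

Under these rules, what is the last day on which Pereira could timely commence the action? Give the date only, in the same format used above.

The cause of action accrued on October 1, 2003, the date of the act.
4 years from October 1, 2003 is October 1, 2007.
The period was tolled for 284 days by the defendant's absence from the jurisdiction (May 21, 2005 to March 1, 2006), pushing the deadline to July 11, 2008.
Because the automatic bankruptcy stay ran from November 5, 2006 to October 21, 2007, the deadline is extended by 350 days to June 26, 2009.
The other events in the timeline have no effect on the limitation period under the stated rules.

June 26, 2009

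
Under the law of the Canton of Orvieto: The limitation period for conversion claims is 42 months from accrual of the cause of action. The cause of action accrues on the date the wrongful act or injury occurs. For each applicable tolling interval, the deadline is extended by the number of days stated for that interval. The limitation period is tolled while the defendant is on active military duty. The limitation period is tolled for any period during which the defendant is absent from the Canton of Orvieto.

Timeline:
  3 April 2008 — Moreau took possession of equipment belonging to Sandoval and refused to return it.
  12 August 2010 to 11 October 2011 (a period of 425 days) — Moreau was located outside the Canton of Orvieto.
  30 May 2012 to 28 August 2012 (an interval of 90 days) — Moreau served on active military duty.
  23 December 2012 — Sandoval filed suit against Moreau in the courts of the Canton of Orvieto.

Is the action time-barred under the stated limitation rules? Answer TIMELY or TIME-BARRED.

The limitation period began to run on 3 April 2008.
Adding the 42 months base period to 3 April 2008 gives a deadline of 3 October 2011, before any tolling.
The defendant's absence from the jurisdiction from 12 August 2010 to 11 October 2011 tolled the period for 425 days, extending the deadline to 1 December 2012.
Because the defendant's active military service ran from 30 May 2012 to 28 August 2012, the deadline is extended by 90 days to 1 March 2013.
The 23 December 2012 filing precedes the 1 March 2013 deadline; the claim is timely.

TIMELY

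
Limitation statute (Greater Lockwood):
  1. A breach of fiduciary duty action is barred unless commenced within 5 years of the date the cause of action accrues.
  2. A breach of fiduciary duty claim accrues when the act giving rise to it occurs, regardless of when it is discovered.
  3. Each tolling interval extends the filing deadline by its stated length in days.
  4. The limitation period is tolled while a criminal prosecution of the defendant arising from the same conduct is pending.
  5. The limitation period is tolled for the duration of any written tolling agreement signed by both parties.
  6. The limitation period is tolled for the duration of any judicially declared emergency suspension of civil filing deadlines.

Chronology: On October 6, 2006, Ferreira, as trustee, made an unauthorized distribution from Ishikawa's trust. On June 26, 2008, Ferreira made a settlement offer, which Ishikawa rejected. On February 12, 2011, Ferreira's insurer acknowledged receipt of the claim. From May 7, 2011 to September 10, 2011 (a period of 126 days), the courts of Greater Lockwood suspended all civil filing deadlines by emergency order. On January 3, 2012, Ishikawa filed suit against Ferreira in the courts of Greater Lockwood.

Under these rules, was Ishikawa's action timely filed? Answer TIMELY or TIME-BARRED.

TIMELY

The cause of action accrued on October 6, 2006, the date of the act.
The untolled deadline — 5 years after October 6, 2006 — is October 6, 2011.
Because the emergency suspension of filing deadlines ran from May 7, 2011 to September 10, 2011, the deadline is extended by 126 days to February 9, 2012.
Nothing else in the chronology tolls or restarts the period.
The January 3, 2012 filing precedes the February 9, 2012 deadline; the claim is timely.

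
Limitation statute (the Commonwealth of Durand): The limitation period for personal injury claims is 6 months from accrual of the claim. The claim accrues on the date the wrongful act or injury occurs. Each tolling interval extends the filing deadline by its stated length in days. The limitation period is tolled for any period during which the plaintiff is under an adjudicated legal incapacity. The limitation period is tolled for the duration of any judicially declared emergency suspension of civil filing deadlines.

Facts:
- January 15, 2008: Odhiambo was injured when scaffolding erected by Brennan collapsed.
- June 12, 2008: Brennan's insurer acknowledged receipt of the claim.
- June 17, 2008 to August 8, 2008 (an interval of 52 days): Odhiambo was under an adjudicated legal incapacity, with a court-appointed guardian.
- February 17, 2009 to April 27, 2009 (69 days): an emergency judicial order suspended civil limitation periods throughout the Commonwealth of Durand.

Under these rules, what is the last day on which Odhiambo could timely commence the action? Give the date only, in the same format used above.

The claim accrued on January 15, 2008, when the wrongful act occurred.
The untolled deadline — 6 months after January 15, 2008 — is July 15, 2008.
Because the plaintiff's legal incapacity ran from June 17, 2008 to August 8, 2008, the deadline is extended by 52 days to September 5, 2008.
The emergency suspension of filing deadlines from February 17, 2009 to April 27, 2009 began after the period had already run on September 5, 2008, so it has no tolling effect.
Nothing else in the chronology tolls or restarts the period.

September 5, 2008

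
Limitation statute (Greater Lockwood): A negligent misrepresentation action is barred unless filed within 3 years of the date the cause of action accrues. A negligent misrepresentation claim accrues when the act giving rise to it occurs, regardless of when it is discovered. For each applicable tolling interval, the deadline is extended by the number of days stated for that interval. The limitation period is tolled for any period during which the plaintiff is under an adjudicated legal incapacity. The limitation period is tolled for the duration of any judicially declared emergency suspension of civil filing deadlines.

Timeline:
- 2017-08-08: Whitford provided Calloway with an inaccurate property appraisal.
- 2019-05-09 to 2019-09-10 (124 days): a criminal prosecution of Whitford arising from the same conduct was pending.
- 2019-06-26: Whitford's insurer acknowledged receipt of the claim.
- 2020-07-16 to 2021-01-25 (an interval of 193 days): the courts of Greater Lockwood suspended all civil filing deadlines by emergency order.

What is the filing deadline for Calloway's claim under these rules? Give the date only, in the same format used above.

2021-02-17

The cause of action accrued on 2017-08-08, the date of the act.
The untolled deadline — 3 years after 2017-08-08 — is 2020-08-08.
The period was tolled for 193 days by the emergency suspension of filing deadlines (2020-07-16 to 2021-01-25), pushing the deadline to 2021-02-17.
The pending criminal prosecution from 2019-05-09 to 2019-09-10 does not toll the period, because no stated rule makes a criminal prosecution a tolling event.
The other events in the timeline have no effect on the limitation period under the stated rules.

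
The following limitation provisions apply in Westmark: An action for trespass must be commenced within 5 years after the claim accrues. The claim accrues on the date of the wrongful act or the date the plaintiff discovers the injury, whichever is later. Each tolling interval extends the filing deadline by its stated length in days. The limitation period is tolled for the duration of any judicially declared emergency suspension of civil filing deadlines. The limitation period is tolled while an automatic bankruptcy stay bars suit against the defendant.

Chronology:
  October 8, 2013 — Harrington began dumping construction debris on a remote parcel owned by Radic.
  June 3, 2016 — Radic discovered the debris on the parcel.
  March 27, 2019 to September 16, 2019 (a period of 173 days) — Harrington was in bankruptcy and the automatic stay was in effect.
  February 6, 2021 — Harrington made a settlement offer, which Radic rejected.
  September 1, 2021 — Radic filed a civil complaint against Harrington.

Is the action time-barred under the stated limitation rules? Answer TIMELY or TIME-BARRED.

TIMELY

Because discovery on June 3, 2016 post-dates the October 8, 2013 act, accrual under the later-of rule falls on June 3, 2016.
5 years from June 3, 2016 is June 3, 2021.
Because the automatic bankruptcy stay ran from March 27, 2019 to September 16, 2019, the deadline is extended by 173 days to November 23, 2021.
The other events in the timeline have no effect on the limitation period under the stated rules.
Filing on September 1, 2021 beat the November 23, 2021 deadline — the action is timely.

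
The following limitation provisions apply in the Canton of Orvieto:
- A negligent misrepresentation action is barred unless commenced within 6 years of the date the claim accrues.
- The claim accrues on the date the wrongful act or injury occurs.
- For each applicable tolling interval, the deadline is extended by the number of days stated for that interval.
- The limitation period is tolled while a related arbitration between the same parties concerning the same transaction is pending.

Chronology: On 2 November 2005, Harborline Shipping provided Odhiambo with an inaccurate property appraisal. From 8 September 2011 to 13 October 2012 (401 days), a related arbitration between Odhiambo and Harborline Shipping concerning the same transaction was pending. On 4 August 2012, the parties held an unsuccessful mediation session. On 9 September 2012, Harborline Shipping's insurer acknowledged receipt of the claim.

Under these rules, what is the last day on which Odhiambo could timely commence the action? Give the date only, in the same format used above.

The limitation period began to run on 2 November 2005.
The untolled deadline — 6 years after 2 November 2005 — is 2 November 2011.
The pending related arbitration from 8 September 2011 to 13 October 2012 tolled the period for 401 days, extending the deadline to 7 December 2012.
Nothing else in the chronology tolls or restarts the period.

7 December 2012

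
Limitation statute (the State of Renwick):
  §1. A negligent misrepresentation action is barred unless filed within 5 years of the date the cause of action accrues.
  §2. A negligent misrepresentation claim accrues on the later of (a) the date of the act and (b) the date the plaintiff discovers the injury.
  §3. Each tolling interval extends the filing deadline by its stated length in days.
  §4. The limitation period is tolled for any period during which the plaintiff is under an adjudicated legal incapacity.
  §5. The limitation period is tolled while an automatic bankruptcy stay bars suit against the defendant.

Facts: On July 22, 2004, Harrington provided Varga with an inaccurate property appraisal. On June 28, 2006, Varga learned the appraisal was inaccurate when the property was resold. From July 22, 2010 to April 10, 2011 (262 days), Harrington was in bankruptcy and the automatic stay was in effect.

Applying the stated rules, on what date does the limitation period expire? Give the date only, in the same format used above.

Because discovery on June 28, 2006 post-dates the July 22, 2004 act, accrual under the later-of rule falls on June 28, 2006.
5 years from June 28, 2006 is June 28, 2011.
The automatic bankruptcy stay from July 22, 2010 to April 10, 2011 tolled the period for 262 days, extending the deadline to March 16, 2012.

March 16, 2012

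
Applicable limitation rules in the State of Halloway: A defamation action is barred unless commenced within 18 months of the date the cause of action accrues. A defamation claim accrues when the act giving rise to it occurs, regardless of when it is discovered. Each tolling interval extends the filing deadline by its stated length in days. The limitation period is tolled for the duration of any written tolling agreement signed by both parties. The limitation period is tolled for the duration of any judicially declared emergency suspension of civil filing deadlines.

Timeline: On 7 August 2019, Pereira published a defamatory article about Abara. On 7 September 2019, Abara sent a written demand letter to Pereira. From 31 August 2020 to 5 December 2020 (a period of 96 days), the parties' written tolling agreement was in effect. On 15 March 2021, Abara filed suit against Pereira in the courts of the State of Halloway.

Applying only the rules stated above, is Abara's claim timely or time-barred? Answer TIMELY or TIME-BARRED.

The cause of action accrued on 7 August 2019, the date of the act.
18 months from 7 August 2019 is 7 February 2021.
The period was tolled for 96 days by the written tolling agreement (31 August 2020 to 5 December 2020), pushing the deadline to 14 May 2021.
Nothing else in the chronology tolls or restarts the period.
The 15 March 2021 filing precedes the 14 May 2021 deadline; the claim is timely.

TIMELY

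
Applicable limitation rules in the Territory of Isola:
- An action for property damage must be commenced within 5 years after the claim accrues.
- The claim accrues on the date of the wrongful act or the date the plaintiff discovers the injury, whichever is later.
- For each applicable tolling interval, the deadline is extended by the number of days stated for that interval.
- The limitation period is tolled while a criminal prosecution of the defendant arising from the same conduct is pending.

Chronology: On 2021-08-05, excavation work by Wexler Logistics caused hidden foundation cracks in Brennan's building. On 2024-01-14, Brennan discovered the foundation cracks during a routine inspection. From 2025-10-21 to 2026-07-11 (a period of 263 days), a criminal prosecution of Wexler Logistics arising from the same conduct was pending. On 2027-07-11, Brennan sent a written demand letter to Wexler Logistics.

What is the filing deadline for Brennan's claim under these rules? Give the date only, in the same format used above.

Taking the later of the act (2021-08-05) and discovery (2024-01-14), the claim accrued on 2024-01-14.
5 years from 2024-01-14 is 2029-01-14.
Because the pending criminal prosecution ran from 2025-10-21 to 2026-07-11, the deadline is extended by 263 days to 2029-10-04.
None of the other events listed affects the running of the period under the stated rules.

2029-10-04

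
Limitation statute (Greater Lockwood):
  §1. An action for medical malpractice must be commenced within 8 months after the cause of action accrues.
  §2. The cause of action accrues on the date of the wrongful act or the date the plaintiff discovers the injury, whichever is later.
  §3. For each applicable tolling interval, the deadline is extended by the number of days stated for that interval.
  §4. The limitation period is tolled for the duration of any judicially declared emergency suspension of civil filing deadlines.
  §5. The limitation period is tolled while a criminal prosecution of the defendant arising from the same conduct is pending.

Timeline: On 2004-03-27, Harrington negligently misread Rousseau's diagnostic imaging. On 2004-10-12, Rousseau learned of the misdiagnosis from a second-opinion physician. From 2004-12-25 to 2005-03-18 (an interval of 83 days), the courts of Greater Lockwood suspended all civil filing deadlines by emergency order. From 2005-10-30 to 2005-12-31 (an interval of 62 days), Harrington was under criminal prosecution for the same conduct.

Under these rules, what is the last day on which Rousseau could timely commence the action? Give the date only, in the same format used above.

Because discovery on 2004-10-12 post-dates the 2004-03-27 act, accrual under the later-of rule falls on 2004-10-12.
8 months from 2004-10-12 is 2005-06-12.
The period was tolled for 83 days by the emergency suspension of filing deadlines (2004-12-25 to 2005-03-18), pushing the deadline to 2005-09-03.
By the time the pending criminal prosecution began on 2005-10-30, the limitation period had already expired on 2005-09-03; that interval cannot revive it.

2005-09-03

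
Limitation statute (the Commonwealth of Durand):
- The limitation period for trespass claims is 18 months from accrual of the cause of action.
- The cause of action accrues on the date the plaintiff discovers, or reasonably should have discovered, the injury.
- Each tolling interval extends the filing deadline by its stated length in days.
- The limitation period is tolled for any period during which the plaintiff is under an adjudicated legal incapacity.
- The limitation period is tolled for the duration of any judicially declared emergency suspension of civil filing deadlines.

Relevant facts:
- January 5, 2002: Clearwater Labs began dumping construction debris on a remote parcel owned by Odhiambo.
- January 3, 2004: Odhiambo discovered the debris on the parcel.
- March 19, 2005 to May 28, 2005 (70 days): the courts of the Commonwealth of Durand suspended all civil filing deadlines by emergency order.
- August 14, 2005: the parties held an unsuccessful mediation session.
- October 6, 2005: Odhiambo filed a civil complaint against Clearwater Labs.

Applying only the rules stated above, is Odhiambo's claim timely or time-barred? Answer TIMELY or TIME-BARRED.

TIME-BARRED

Accrual is tied to discovery, so the period began on January 3, 2004 rather than on January 5, 2002 when the act occurred.
18 months from January 3, 2004 is July 3, 2005.
The emergency suspension of filing deadlines from March 19, 2005 to May 28, 2005 tolled the period for 70 days, extending the deadline to September 11, 2005.
Nothing else in the chronology tolls or restarts the period.
Filing on October 6, 2005 missed the September 11, 2005 deadline — the action is time-barred.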